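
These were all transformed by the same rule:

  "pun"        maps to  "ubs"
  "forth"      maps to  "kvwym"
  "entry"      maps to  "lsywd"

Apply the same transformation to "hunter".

mbsylw

The rule splits by letter class: vowels +7, consonants +5.
Applying it to hunter: h(cons)+5=m, u(vowel)+7=b, n(cons)+5=s, t(cons)+5=y, e(vowel)+7=l, r(cons)+5=w.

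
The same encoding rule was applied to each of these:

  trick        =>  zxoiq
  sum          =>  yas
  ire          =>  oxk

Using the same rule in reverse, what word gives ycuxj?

Compare letters: t→z is +6, r→x is +6, i→o is +6 — a constant shift. This is a Caesar cipher with shift 6.
Decoding ycuxj: y−6=s, c−6=w, u−6=o, x−6=r, j−6=d.

sword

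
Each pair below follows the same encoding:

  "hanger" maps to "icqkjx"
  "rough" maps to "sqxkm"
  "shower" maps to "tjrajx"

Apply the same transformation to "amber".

boeiw

In hanger: h→i is +1, a→c is +2, n→q is +3, g→k is +4 — the shift increases by 1 each position. Each letter shifts forward by (position + 1), i.e. 1, 2, 3, … — the shift grows by one for each successive letter.
For amber: a+1=b, m+2=o, b+3=e, e+4=i, r+5=w.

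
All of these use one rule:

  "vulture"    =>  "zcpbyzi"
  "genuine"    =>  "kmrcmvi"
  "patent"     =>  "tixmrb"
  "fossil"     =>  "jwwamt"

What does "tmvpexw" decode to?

perhaps

Shifts by position in vulture: pos 0: v→z (+4), pos 1: u→c (+8), pos 2: l→p (+4), pos 3: t→b (+8) — repeating every 2. The shifts repeat in a cycle of length 2: positions 0,1,… shift by +4, +8, then the pattern repeats.
Reversing it on tmvpexw: t−4=p, m−8=e, v−4=r, p−8=h, e−4=a, x−8=p, w−4=s.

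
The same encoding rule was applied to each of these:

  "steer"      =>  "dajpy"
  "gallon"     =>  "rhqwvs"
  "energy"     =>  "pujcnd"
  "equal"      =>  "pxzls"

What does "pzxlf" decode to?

Shifts by position in steer: pos 0: s→d (+11), pos 1: t→a (+7), pos 2: e→j (+5), pos 3: e→p (+11), pos 4: r→y (+7) — repeating every 3. The shifts repeat in a cycle of length 3: positions 0,1,… shift by +11, +7, +5, then the pattern repeats.
Reversing it on pzxlf: p−11=e, z−7=s, x−5=s, l−11=a, f−7=y.

essay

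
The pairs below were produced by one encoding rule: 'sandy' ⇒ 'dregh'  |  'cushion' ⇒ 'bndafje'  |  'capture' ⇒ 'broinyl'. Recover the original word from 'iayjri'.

s(18)→d(3) and a(0)→r(17) fit y≡5x+17 (mod 26); the inverse of 5 mod 26 is 21. Each letter's alphabet position (a=0..z=25) is mapped through 5·x+17 mod 26 — an affine cipher.
Decoding iayjri: i(8)→21·(8−17)≡19=t; a(0)→21·(0−17)≡7=h; y(24)→21·(24−17)≡17=r; j(9)→21·(9−17)≡14=o; r(17)→21·(17−17)≡0=a; i(8)→21·(8−17)≡19=t (all mod 26).

throat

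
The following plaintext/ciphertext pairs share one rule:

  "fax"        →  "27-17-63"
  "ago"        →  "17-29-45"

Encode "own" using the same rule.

45-61-43

f(#6)→27 and a(#1)→17: differences scale by 2, so n = 2·pos + 15. Each letter becomes 2×(its alphabet position, a=1..z=26) + 15.
On own: o=15→45, w=23→61, n=14→43.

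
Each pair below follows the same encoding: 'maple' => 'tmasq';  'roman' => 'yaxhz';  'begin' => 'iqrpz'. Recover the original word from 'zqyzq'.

Shifts by position in maple: pos 0: m→t (+7), pos 1: a→m (+12), pos 2: p→a (+11), pos 3: l→s (+7), pos 4: e→q (+12) — repeating every 3. It's a Vigenère-style cipher with numeric key [7,12,11]: position i shifts by key[i mod 3].
Decoding zqyzq: z−7=s, q−12=e, y−11=n, z−7=s, q−12=e.

sense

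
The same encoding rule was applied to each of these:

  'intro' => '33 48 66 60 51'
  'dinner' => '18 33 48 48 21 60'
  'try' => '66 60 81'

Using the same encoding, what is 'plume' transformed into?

The formula is n = 3×(alphabet index, a=1) + 6.
On plume: p=16→54, l=12→42, u=21→69, m=13→45, e=5→21.

54 42 69 45 21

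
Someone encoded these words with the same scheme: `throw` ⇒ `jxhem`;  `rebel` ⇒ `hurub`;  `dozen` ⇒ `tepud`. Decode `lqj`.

vat

Compare letters: t→j is +16, h→x is +16, r→h is +16 — a constant shift. Each letter is shifted forward by 16 in the alphabet (a Caesar shift of +16).
Decoding lqj: l−16=v, q−16=a, j−16=t.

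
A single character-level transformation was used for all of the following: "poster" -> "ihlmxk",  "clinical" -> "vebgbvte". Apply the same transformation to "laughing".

etnzabgz

Compare letters: p→i is +19, o→h is +19, s→l is +19 — a constant shift. Each letter is shifted forward by 19 in the alphabet (a Caesar shift of +19).
For laughing: l+19=e, a+19=t, u+19=n, g+19=z, h+19=a, i+19=b, n+19=g, g+19=z.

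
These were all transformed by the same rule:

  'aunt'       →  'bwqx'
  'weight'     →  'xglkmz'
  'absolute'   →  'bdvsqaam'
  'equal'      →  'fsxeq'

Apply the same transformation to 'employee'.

fosptelm

In aunt: a→b is +1, u→w is +2, n→q is +3, t→x is +4 — the shift increases by 1 each position. The shift increases by 1 at each position, starting from +1: 1, 2, 3, ….
For employee: e+1=f, m+2=o, p+3=s, l+4=p, o+5=t, y+6=e, e+7=l, e+8=m.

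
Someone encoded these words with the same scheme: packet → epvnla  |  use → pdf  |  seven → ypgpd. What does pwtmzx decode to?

mobile

Read the word backwards and shift each letter +11.
Reversing it on pwtmzx: shift back: p−11=e, w−11=l, t−11=i, m−11=b, z−11=o, x−11=m → elibom; then reverse → mobile.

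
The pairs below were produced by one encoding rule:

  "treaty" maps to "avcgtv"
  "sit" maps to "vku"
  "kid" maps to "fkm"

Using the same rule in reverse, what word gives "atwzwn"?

luxury

The output letters match the input read backwards, each shifted +2: treaty reversed is ytaert. Read the word backwards and shift each letter +2.
Undoing it on atwzwn: shift back: a−2=y, t−2=r, w−2=u, z−2=x, w−2=u, n−2=l → yruxul; then reverse → luxury.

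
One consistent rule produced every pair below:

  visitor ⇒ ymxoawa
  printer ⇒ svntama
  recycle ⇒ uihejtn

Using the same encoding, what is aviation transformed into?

dzngaqxx

Letter i (0-indexed) is shifted by i+3, so successive shifts are 3, 4, 5, ….
On aviation: a+3=d, v+4=z, i+5=n, a+6=g, t+7=a, i+8=q, o+9=x, n+10=x.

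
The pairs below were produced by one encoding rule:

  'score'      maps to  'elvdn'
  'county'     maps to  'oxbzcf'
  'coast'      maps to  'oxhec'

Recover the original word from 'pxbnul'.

Shifts by position in score: pos 0: s→e (+12), pos 1: c→l (+9), pos 2: o→v (+7), pos 3: r→d (+12), pos 4: e→n (+9) — repeating every 3. The shifts repeat in a cycle of length 3: positions 0,1,… shift by +12, +9, +7, then the pattern repeats.
Undoing it on pxbnul: p−12=d, x−9=o, b−7=u, n−12=b, u−9=l, l−7=e.

double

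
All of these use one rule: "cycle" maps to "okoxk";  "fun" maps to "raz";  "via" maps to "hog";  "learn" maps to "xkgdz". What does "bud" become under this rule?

nap

Vowels shift forward by 6 and consonants shift forward by 12.
Applying it to bud: b(cons)+12=n, u(vowel)+6=a, d(cons)+12=p.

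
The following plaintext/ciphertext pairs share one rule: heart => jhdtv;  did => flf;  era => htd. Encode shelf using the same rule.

ujhnh

The shift depends on letter class: consonant h→j is +2, but vowel e→h is +3. Two shifts are in play — +3 for a/e/i/o/u, +2 for every other letter.
On shelf: s(cons)+2=u, h(cons)+2=j, e(vowel)+3=h, l(cons)+2=n, f(cons)+2=h.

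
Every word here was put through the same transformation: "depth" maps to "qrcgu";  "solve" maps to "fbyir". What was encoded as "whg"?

Compare letters: d→q is +13, e→r is +13, p→c is +13 — a constant shift. This is a Caesar cipher with shift 13.
Reversing it on whg: w−13=j, h−13=u, g−13=t.

jut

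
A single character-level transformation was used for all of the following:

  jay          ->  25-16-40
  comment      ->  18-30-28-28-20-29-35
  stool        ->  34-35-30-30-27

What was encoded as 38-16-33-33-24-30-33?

warrior

j is letter #10 and maps to 25: an offset of 15. Each letter is replaced by its alphabet position (a=1..z=26) + 15.
Undoing it on 38-16-33-33-24-30-33: 38→(38−15)÷1=23=w, 16→(16−15)÷1=1=a, 33→(33−15)÷1=18=r, 33→(33−15)÷1=18=r, 24→(24−15)÷1=9=i, 30→(30−15)÷1=15=o, 33→(33−15)÷1=18=r.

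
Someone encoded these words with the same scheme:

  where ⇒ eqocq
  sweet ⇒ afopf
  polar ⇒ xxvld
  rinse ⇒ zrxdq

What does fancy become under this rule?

njxnk

Letter i (0-indexed) is shifted by i+8, so successive shifts are 8, 9, 10, ….
On fancy: f+8=n, a+9=j, n+10=x, c+11=n, y+12=k.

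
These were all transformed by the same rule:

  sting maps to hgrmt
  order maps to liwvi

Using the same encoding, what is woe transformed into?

dlv

Each letter is replaced by its mirror in the alphabet: a↔z, b↔y, c↔x, and so on (the Atbash cipher).
Applying it to woe: w↔d, o↔l, e↔v.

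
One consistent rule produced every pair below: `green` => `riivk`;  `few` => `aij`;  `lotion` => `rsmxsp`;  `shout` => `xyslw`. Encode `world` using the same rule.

Read the word backwards and shift each letter +4.
On world: reverse → dlrow; then shift: d+4=h, l+4=p, r+4=v, o+4=s, w+4=a.

hpvsa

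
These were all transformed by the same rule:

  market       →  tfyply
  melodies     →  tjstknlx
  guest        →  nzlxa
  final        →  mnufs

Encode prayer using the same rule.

Shifts by position in market: pos 0: m→t (+7), pos 1: a→f (+5), pos 2: r→y (+7), pos 3: k→p (+5) — repeating every 2. A repeating key of period 2 is used — shifts +7, +5 over and over.
On prayer: p+7=w, r+5=w, a+7=h, y+5=d, e+7=l, r+5=w.

wwhdlw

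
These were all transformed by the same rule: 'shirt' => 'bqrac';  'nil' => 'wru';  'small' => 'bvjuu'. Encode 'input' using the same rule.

Compare letters: s→b is +9, h→q is +9, i→r is +9 — a constant shift. This is a Caesar cipher with shift 9.
On input: i+9=r, n+9=w, p+9=y, u+9=d, t+9=c.

rwydc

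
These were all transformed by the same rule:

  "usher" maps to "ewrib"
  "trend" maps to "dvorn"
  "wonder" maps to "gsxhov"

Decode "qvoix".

It's a Vigenère-style cipher with numeric key [10,4]: position i shifts by key[i mod 2].
Undoing it on qvoix: q−10=g, v−4=r, o−10=e, i−4=e, x−10=n.

green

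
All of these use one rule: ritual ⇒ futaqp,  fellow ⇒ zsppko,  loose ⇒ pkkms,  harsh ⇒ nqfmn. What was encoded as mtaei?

r(17)→f(5) and i(8)→u(20) fit y≡7x+16 (mod 26); the inverse of 7 mod 26 is 15. Treating letters as 0–25, the rule is x ↦ 7x + 16 (mod 26).
Decoding mtaei: m(12)→15·(12−16)≡18=s; t(19)→15·(19−16)≡19=t; a(0)→15·(0−16)≡20=u; e(4)→15·(4−16)≡2=c; i(8)→15·(8−16)≡10=k (all mod 26).

stuck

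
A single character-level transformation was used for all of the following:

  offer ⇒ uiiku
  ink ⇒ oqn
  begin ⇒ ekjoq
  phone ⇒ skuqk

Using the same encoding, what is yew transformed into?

bkz

The shift depends on letter class: consonant f→i is +3, but vowel o→u is +6. The rule splits by letter class: vowels +6, consonants +3.
Applying it to yew: y(cons)+3=b, e(vowel)+6=k, w(cons)+3=z.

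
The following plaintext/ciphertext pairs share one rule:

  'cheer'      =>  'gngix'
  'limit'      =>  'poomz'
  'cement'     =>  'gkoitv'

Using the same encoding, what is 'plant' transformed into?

trcrz

The shifts repeat in a cycle of length 3: positions 0,1,… shift by +4, +6, +2, then the pattern repeats.
Applying it to plant: p+4=t, l+6=r, a+2=c, n+4=r, t+6=z.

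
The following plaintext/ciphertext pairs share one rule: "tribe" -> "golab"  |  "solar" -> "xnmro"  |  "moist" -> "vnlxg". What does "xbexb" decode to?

sense

t(19)→g(6) and r(17)→o(14) fit y≡9x+17 (mod 26); the inverse of 9 mod 26 is 3. Each letter's alphabet position (a=0..z=25) is mapped through 9·x+17 mod 26 — an affine cipher.
Reversing it on xbexb: x(23)→3·(23−17)≡18=s; b(1)→3·(1−17)≡4=e; e(4)→3·(4−17)≡13=n; x(23)→3·(23−17)≡18=s; b(1)→3·(1−17)≡4=e (all mod 26).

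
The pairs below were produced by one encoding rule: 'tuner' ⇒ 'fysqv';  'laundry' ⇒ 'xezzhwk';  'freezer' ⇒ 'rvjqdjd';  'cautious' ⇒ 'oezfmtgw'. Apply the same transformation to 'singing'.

emssmss

It's a Vigenère-style cipher with numeric key [12,4,5]: position i shifts by key[i mod 3].
On singing: s+12=e, i+4=m, n+5=s, g+12=s, i+4=m, n+5=s, g+12=s.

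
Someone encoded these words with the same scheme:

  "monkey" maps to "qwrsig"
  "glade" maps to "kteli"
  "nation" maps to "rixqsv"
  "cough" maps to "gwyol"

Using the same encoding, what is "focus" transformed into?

jwgcw

Shifts by position in monkey: pos 0: m→q (+4), pos 1: o→w (+8), pos 2: n→r (+4), pos 3: k→s (+8) — repeating every 2. It's a Vigenère-style cipher with numeric key [4,8]: position i shifts by key[i mod 2].
Applying it to focus: f+4=j, o+8=w, c+4=g, u+8=c, s+4=w.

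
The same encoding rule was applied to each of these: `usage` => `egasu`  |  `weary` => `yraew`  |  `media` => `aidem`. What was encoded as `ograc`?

cargo

The output letters match the input read backwards: usage reversed is egasu. The word is simply reversed.
Decoding ograc: then reverse → cargo.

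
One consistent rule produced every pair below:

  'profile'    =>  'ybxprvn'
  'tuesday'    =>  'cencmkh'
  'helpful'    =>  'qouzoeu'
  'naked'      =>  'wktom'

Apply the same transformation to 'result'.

Shifts by position in profile: pos 0: p→y (+9), pos 1: r→b (+10), pos 2: o→x (+9), pos 3: f→p (+10) — repeating every 2. It's a Vigenère-style cipher with numeric key [9,10]: position i shifts by key[i mod 2].
On result: r+9=a, e+10=o, s+9=b, u+10=e, l+9=u, t+10=d.

aobeud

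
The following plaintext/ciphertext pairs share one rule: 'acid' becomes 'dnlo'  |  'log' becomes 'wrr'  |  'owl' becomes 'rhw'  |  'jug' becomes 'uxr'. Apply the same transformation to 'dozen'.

The shift depends on letter class: consonant c→n is +11, but vowel a→d is +3. Vowels shift forward by 3 and consonants shift forward by 11.
Applying it to dozen: d(cons)+11=o, o(vowel)+3=r, z(cons)+11=k, e(vowel)+3=h, n(cons)+11=y.

orkhy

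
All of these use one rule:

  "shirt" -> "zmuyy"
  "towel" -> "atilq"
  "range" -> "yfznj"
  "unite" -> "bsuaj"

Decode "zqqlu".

sleep

It's a Vigenère-style cipher with numeric key [7,5,12]: position i shifts by key[i mod 3].
Decoding zqqlu: z−7=s, q−5=l, q−12=e, l−7=e, u−5=p.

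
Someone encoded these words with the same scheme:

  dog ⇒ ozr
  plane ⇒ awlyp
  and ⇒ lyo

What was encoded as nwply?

Compare letters: d→o is +11, o→z is +11, g→r is +11 — a constant shift. Each letter is shifted forward by 11 in the alphabet (a Caesar shift of +11).
Reversing it on nwply: n−11=c, w−11=l, p−11=e, l−11=a, y−11=n.

clean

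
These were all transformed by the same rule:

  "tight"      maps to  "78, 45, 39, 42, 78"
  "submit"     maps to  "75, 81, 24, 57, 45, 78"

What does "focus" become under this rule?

t(#20)→78 and i(#9)→45: differences scale by 3, so n = 3·pos + 18. Each letter becomes 3×(its alphabet position, a=1..z=26) + 18.
For focus: f=6→36, o=15→63, c=3→27, u=21→81, s=19→75.

36, 63, 27, 81, 75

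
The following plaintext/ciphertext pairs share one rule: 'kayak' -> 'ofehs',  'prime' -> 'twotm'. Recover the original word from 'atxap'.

In kayak: k→o is +4, a→f is +5, y→e is +6, a→h is +7 — the shift increases by 1 each position. Letter i (0-indexed) is shifted by i+4, so successive shifts are 4, 5, 6, ….
Decoding atxap: a−4=w, t−5=o, x−6=r, a−7=t, p−8=h.

worth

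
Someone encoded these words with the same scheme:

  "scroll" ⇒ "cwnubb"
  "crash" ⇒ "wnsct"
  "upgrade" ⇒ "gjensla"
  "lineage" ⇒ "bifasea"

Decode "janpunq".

perform

Each letter's alphabet position (a=0..z=25) is mapped through 15·x+18 mod 26 — an affine cipher.
Reversing it on janpunq: j(9)→7·(9−18)≡15=p; a(0)→7·(0−18)≡4=e; n(13)→7·(13−18)≡17=r; p(15)→7·(15−18)≡5=f; u(20)→7·(20−18)≡14=o; n(13)→7·(13−18)≡17=r; q(16)→7·(16−18)≡12=m (all mod 26).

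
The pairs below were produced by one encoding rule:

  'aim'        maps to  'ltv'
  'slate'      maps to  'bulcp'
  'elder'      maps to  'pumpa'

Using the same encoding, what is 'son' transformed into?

bzw

The shift depends on letter class: consonant m→v is +9, but vowel a→l is +11. Vowels shift forward by 11 and consonants shift forward by 9.
On son: s(cons)+9=b, o(vowel)+11=z, n(cons)+9=w.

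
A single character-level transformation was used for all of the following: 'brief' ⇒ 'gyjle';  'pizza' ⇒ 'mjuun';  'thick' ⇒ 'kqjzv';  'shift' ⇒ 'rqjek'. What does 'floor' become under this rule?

Each letter's alphabet position (a=0..z=25) is mapped through 19·x+13 mod 26 — an affine cipher.
For floor: f(5)→19·5+13≡4=e; l(11)→19·11+13≡14=o; o(14)→19·14+13≡19=t; o(14)→19·14+13≡19=t; r(17)→19·17+13≡24=y (all mod 26).

eotty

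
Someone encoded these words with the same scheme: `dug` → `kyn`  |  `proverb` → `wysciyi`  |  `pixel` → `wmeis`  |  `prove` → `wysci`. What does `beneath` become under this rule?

iiuieao

The shift depends on letter class: consonant d→k is +7, but vowel u→y is +4. Two shifts are in play — +4 for a/e/i/o/u, +7 for every other letter.
On beneath: b(cons)+7=i, e(vowel)+4=i, n(cons)+7=u, e(vowel)+4=i, a(vowel)+4=e, t(cons)+7=a, h(cons)+7=o.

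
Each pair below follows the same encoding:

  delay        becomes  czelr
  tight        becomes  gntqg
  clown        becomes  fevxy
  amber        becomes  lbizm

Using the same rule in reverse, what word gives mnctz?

d(3)→c(2) and e(4)→z(25) fit y≡23x+11 (mod 26); the inverse of 23 mod 26 is 17. This is an affine cipher: with a=0,…,z=25, each position x becomes (23x+11) mod 26.
Decoding mnctz: m(12)→17·(12−11)≡17=r; n(13)→17·(13−11)≡8=i; c(2)→17·(2−11)≡3=d; t(19)→17·(19−11)≡6=g; z(25)→17·(25−11)≡4=e (all mod 26).

ridge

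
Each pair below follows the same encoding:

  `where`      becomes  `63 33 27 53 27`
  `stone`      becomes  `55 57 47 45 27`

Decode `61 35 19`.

via

With a=1..z=26, the number is 2·pos + 17.
Decoding 61 35 19: 61→(61−17)÷2=22=v, 35→(35−17)÷2=9=i, 19→(19−17)÷2=1=a.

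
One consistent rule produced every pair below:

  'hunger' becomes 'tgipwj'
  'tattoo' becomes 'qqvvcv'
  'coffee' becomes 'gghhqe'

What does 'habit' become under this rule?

Two steps: reverse the string, then apply a Caesar shift of +2.
On habit: reverse → tibah; then shift: t+2=v, i+2=k, b+2=d, a+2=c, h+2=j.

vkdcj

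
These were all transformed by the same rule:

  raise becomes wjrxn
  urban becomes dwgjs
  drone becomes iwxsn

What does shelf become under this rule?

xmnqk

The shift depends on letter class: consonant r→w is +5, but vowel a→j is +9. Two shifts are in play — +9 for a/e/i/o/u, +5 for every other letter.
Applying it to shelf: s(cons)+5=x, h(cons)+5=m, e(vowel)+9=n, l(cons)+5=q, f(cons)+5=k.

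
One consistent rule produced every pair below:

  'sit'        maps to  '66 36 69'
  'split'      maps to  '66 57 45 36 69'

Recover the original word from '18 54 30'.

s(#19)→66 and i(#9)→36: differences scale by 3, so n = 3·pos + 9. Each letter becomes 3×(its alphabet position, a=1..z=26) + 9.
Decoding 18 54 30: 18→(18−9)÷3=3=c, 54→(54−9)÷3=15=o, 30→(30−9)÷3=7=g.

cog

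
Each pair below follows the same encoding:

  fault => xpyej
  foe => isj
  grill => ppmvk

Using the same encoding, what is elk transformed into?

The output letters match the input read backwards, each shifted +4: fault reversed is tluaf. Two steps: reverse the string, then apply a Caesar shift of +4.
Applying it to elk: reverse → kle; then shift: k+4=o, l+4=p, e+4=i.

opi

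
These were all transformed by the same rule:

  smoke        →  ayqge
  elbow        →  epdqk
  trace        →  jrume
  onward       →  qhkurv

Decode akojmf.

s(18)→a(0) and m(12)→y(24) fit y≡9x+20 (mod 26); the inverse of 9 mod 26 is 3. This is an affine cipher: with a=0,…,z=25, each position x becomes (9x+20) mod 26.
Decoding akojmf: a(0)→3·(0−20)≡18=s; k(10)→3·(10−20)≡22=w; o(14)→3·(14−20)≡8=i; j(9)→3·(9−20)≡19=t; m(12)→3·(12−20)≡2=c; f(5)→3·(5−20)≡7=h (all mod 26).

switch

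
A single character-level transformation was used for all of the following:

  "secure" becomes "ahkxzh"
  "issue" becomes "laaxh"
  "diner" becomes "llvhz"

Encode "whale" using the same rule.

epdth

The rule splits by letter class: vowels +3, consonants +8.
On whale: w(cons)+8=e, h(cons)+8=p, a(vowel)+3=d, l(cons)+8=t, e(vowel)+3=h.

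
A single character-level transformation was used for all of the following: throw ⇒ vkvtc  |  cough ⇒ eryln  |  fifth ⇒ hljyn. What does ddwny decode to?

Each letter shifts forward by (position + 2), i.e. 2, 3, 4, … — the shift grows by one for each successive letter.
Decoding ddwny: d−2=b, d−3=a, w−4=s, n−5=i, y−6=s.

basis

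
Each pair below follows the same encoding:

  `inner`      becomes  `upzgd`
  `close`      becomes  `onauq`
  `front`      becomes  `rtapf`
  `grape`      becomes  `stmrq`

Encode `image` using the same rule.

uomiq

Shifts by position in inner: pos 0: i→u (+12), pos 1: n→p (+2), pos 2: n→z (+12), pos 3: e→g (+2) — repeating every 2. It's a Vigenère-style cipher with numeric key [12,2]: position i shifts by key[i mod 2].
On image: i+12=u, m+2=o, a+12=m, g+2=i, e+12=q.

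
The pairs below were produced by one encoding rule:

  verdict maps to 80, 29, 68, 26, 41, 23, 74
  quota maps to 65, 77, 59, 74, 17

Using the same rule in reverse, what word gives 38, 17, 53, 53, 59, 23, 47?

v(#22)→80 and e(#5)→29: differences scale by 3, so n = 3·pos + 14. With a=1..z=26, the number is 3·pos + 14.
Decoding 38, 17, 53, 53, 59, 23, 47: 38→(38−14)÷3=8=h, 17→(17−14)÷3=1=a, 53→(53−14)÷3=13=m, 53→(53−14)÷3=13=m, 59→(59−14)÷3=15=o, 23→(23−14)÷3=3=c, 47→(47−14)÷3=11=k.

hammock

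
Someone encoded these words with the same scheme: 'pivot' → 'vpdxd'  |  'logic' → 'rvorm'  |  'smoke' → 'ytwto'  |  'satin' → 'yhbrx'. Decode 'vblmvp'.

puddle

Letter i (0-indexed) is shifted by i+6, so successive shifts are 6, 7, 8, ….
Decoding vblmvp: v−6=p, b−7=u, l−8=d, m−9=d, v−10=l, p−11=e.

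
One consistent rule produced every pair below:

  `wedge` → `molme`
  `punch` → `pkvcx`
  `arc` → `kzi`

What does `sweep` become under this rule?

The output letters match the input read backwards, each shifted +8: wedge reversed is egdew. Two steps: reverse the string, then apply a Caesar shift of +8.
On sweep: reverse → peews; then shift: p+8=x, e+8=m, e+8=m, w+8=e, s+8=a.

xmmea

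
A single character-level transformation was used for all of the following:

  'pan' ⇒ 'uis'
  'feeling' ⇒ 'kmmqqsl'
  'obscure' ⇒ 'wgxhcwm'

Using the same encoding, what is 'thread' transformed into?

The shift depends on letter class: consonant p→u is +5, but vowel a→i is +8. The rule splits by letter class: vowels +8, consonants +5.
Applying it to thread: t(cons)+5=y, h(cons)+5=m, r(cons)+5=w, e(vowel)+8=m, a(vowel)+8=i, d(cons)+5=i.

ymwmii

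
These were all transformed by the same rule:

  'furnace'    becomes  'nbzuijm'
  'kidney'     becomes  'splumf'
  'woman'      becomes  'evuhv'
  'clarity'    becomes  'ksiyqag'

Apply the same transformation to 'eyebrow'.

mfmizve

Shifts by position in furnace: pos 0: f→n (+8), pos 1: u→b (+7), pos 2: r→z (+8), pos 3: n→u (+7) — repeating every 2. A repeating key of period 2 is used — shifts +8, +7 over and over.
On eyebrow: e+8=m, y+7=f, e+8=m, b+7=i, r+8=z, o+7=v, w+8=e.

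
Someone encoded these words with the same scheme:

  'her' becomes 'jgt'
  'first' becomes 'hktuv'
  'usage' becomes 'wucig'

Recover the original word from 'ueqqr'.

Compare letters: h→j is +2, e→g is +2, r→t is +2 — a constant shift. This is a Caesar cipher with shift 2.
Reversing it on ueqqr: u−2=s, e−2=c, q−2=o, q−2=o, r−2=p.

scoop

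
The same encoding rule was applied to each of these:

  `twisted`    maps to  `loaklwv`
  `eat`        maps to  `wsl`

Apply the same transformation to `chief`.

Compare letters: t→l is +18, w→o is +18, i→a is +18 — a constant shift. It's a constant shift of +18 (ROT18).
For chief: c+18=u, h+18=z, i+18=a, e+18=w, f+18=x.

uzawx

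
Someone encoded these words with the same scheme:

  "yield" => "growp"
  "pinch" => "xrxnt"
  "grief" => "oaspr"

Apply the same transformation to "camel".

In yield: y→g is +8, i→r is +9, e→o is +10, l→w is +11 — the shift increases by 1 each position. The shift increases by 1 at each position, starting from +8: 8, 9, 10, ….
Applying it to camel: c+8=k, a+9=j, m+10=w, e+11=p, l+12=x.

kjwpx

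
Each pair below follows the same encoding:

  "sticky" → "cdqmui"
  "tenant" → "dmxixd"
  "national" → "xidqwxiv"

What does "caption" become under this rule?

mizdqwx

Two shifts are in play — +8 for a/e/i/o/u, +10 for every other letter.
Applying it to caption: c(cons)+10=m, a(vowel)+8=i, p(cons)+10=z, t(cons)+10=d, i(vowel)+8=q, o(vowel)+8=w, n(cons)+10=x.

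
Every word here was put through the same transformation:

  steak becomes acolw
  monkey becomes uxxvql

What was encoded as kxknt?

coach

In steak: s→a is +8, t→c is +9, e→o is +10, a→l is +11 — the shift increases by 1 each position. Each letter shifts forward by (position + 8), i.e. 8, 9, 10, … — the shift grows by one for each successive letter.
Reversing it on kxknt: k−8=c, x−9=o, k−10=a, n−11=c, t−12=h.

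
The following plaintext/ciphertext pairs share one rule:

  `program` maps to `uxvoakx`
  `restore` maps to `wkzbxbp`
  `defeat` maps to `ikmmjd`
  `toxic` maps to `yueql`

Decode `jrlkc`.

elect

The shift increases by 1 at each position, starting from +5: 5, 6, 7, ….
Decoding jrlkc: j−5=e, r−6=l, l−7=e, k−8=c, c−9=t.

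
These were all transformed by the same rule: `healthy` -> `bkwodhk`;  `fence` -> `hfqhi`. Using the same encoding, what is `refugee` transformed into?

The output letters match the input read backwards, each shifted +3: healthy reversed is yhtlaeh. The word is reversed, then every letter is shifted forward by 3.
On refugee: reverse → eegufer; then shift: e+3=h, e+3=h, g+3=j, u+3=x, f+3=i, e+3=h, r+3=u.

hhjxihu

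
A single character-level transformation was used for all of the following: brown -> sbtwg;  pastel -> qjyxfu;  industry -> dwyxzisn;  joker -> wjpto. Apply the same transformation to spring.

The output letters match the input read backwards, each shifted +5: brown reversed is nworb. Read the word backwards and shift each letter +5.
Applying it to spring: reverse → gnirps; then shift: g+5=l, n+5=s, i+5=n, r+5=w, p+5=u, s+5=x.

lsnwux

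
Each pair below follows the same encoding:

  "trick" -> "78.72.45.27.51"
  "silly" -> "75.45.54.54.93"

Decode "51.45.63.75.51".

kiosk

t(#20)→78 and r(#18)→72: differences scale by 3, so n = 3·pos + 18. The formula is n = 3×(alphabet index, a=1) + 18.
Undoing it on 51.45.63.75.51: 51→(51−18)÷3=11=k, 45→(45−18)÷3=9=i, 63→(63−18)÷3=15=o, 75→(75−18)÷3=19=s, 51→(51−18)÷3=11=k.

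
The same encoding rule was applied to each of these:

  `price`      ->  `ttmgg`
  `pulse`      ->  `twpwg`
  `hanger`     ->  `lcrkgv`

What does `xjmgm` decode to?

thick

Shifts by position in price: pos 0: p→t (+4), pos 1: r→t (+2), pos 2: i→m (+4), pos 3: c→g (+4), pos 4: e→g (+2) — repeating every 3. A repeating key of period 3 is used — shifts +4, +2, +4 over and over.
Undoing it on xjmgm: x−4=t, j−2=h, m−4=i, g−4=c, m−2=k.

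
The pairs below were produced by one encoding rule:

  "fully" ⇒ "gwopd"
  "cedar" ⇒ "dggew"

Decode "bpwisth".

In fully: f→g is +1, u→w is +2, l→o is +3, l→p is +4 — the shift increases by 1 each position. Letter i (0-indexed) is shifted by i+1, so successive shifts are 1, 2, 3, ….
Undoing it on bpwisth: b−1=a, p−2=n, w−3=t, i−4=e, s−5=n, t−6=n, h−7=a.

antenna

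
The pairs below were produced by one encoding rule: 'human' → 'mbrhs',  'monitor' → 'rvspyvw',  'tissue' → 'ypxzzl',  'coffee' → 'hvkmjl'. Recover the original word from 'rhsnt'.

mango

It's a Vigenère-style cipher with numeric key [5,7]: position i shifts by key[i mod 2].
Undoing it on rhsnt: r−5=m, h−7=a, s−5=n, n−7=g, t−5=o.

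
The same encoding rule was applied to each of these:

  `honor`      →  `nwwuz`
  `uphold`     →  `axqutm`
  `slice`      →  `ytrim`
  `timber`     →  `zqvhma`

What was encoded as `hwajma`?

Shifts by position in honor: pos 0: h→n (+6), pos 1: o→w (+8), pos 2: n→w (+9), pos 3: o→u (+6), pos 4: r→z (+8) — repeating every 3. The shifts repeat in a cycle of length 3: positions 0,1,… shift by +6, +8, +9, then the pattern repeats.
Undoing it on hwajma: h−6=b, w−8=o, a−9=r, j−6=d, m−8=e, a−9=r.

border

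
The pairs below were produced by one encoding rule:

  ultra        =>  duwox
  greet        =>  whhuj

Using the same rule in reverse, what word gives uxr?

our

The output letters match the input read backwards, each shifted +3: ultra reversed is artlu. Two steps: reverse the string, then apply a Caesar shift of +3.
Decoding uxr: shift back: u−3=r, x−3=u, r−3=o → ruo; then reverse → our.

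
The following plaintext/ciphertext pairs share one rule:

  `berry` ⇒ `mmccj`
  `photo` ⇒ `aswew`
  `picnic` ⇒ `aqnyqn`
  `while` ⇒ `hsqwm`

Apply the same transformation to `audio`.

icoqw

Vowels shift forward by 8 and consonants shift forward by 11.
Applying it to audio: a(vowel)+8=i, u(vowel)+8=c, d(cons)+11=o, i(vowel)+8=q, o(vowel)+8=w.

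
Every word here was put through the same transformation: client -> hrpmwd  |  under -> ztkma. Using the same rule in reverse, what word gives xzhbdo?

In client: c→h is +5, l→r is +6, i→p is +7, e→m is +8 — the shift increases by 1 each position. Each letter shifts forward by (position + 5), i.e. 5, 6, 7, … — the shift grows by one for each successive letter.
Reversing it on xzhbdo: x−5=s, z−6=t, h−7=a, b−8=t, d−9=u, o−10=e.

statue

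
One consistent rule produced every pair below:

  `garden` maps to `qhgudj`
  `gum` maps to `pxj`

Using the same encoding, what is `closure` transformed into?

huxvrof

The output letters match the input read backwards, each shifted +3: garden reversed is nedrag. The word is reversed, then every letter is shifted forward by 3.
Applying it to closure: reverse → erusolc; then shift: e+3=h, r+3=u, u+3=x, s+3=v, o+3=r, l+3=o, c+3=f.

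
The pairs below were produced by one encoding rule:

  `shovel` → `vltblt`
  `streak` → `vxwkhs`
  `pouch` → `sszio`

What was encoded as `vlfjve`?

shadow

Each letter shifts forward by (position + 3), i.e. 3, 4, 5, … — the shift grows by one for each successive letter.
Reversing it on vlfjve: v−3=s, l−4=h, f−5=a, j−6=d, v−7=o, e−8=w.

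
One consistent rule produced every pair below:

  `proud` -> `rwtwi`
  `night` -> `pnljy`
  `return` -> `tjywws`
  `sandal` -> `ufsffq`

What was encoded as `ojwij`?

The shifts repeat in a cycle of length 3: positions 0,1,… shift by +2, +5, +5, then the pattern repeats.
Undoing it on ojwij: o−2=m, j−5=e, w−5=r, i−2=g, j−5=e.

merge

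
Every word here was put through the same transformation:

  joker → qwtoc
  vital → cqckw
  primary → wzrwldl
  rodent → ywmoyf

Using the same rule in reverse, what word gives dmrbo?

In joker: j→q is +7, o→w is +8, k→t is +9, e→o is +10 — the shift increases by 1 each position. The shift increases by 1 at each position, starting from +7: 7, 8, 9, ….
Undoing it on dmrbo: d−7=w, m−8=e, r−9=i, b−10=r, o−11=d.

weird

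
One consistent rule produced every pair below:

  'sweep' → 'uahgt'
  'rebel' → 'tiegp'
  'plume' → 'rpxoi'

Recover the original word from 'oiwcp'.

metal

Shifts by position in sweep: pos 0: s→u (+2), pos 1: w→a (+4), pos 2: e→h (+3), pos 3: e→g (+2), pos 4: p→t (+4) — repeating every 3. It's a Vigenère-style cipher with numeric key [2,4,3]: position i shifts by key[i mod 3].
Reversing it on oiwcp: o−2=m, i−4=e, w−3=t, c−2=a, p−4=l.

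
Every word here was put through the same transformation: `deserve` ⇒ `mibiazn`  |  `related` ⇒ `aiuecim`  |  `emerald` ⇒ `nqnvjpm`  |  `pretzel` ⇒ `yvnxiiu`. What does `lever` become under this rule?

It's a Vigenère-style cipher with numeric key [9,4]: position i shifts by key[i mod 2].
For lever: l+9=u, e+4=i, v+9=e, e+4=i, r+9=a.

uieia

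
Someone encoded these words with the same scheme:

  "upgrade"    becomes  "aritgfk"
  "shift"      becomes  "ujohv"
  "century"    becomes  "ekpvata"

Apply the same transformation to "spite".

The shift depends on letter class: consonant p→r is +2, but vowel u→a is +6. Vowels shift forward by 6 and consonants shift forward by 2.
Applying it to spite: s(cons)+2=u, p(cons)+2=r, i(vowel)+6=o, t(cons)+2=v, e(vowel)+6=k.

urovk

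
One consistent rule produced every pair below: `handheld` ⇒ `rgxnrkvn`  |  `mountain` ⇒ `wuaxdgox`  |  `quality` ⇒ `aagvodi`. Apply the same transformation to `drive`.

nbofk

The shift depends on letter class: consonant h→r is +10, but vowel a→g is +6. Vowels shift forward by 6 and consonants shift forward by 10.
On drive: d(cons)+10=n, r(cons)+10=b, i(vowel)+6=o, v(cons)+10=f, e(vowel)+6=k.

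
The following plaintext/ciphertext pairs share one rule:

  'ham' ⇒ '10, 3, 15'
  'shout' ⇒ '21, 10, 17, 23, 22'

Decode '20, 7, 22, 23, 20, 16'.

return

h is letter #8 and maps to 10: an offset of 2. Letters become their 1-based position plus 2 (so a→3, b→4, …).
Reversing it on 20, 7, 22, 23, 20, 16: 20→(20−2)÷1=18=r, 7→(7−2)÷1=5=e, 22→(22−2)÷1=20=t, 23→(23−2)÷1=21=u, 20→(20−2)÷1=18=r, 16→(16−2)÷1=14=n.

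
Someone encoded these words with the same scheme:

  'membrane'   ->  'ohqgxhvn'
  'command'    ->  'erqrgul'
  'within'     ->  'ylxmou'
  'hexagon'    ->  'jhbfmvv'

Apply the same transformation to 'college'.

In membrane: m→o is +2, e→h is +3, m→q is +4, b→g is +5 — the shift increases by 1 each position. Letter i (0-indexed) is shifted by i+2, so successive shifts are 2, 3, 4, ….
For college: c+2=e, o+3=r, l+4=p, l+5=q, e+6=k, g+7=n, e+8=m.

erpqknm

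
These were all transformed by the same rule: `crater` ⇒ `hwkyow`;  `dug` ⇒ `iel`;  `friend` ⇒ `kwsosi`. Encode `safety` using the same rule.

Two shifts are in play — +10 for a/e/i/o/u, +5 for every other letter.
On safety: s(cons)+5=x, a(vowel)+10=k, f(cons)+5=k, e(vowel)+10=o, t(cons)+5=y, y(cons)+5=d.

xkkoyd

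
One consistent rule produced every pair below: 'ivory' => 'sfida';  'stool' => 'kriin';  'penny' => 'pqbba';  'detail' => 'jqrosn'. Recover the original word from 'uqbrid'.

mentor

i(8)→s(18) and v(21)→f(5) fit y≡7x+14 (mod 26); the inverse of 7 mod 26 is 15. Each letter's alphabet position (a=0..z=25) is mapped through 7·x+14 mod 26 — an affine cipher.
Decoding uqbrid: u(20)→15·(20−14)≡12=m; q(16)→15·(16−14)≡4=e; b(1)→15·(1−14)≡13=n; r(17)→15·(17−14)≡19=t; i(8)→15·(8−14)≡14=o; d(3)→15·(3−14)≡17=r (all mod 26).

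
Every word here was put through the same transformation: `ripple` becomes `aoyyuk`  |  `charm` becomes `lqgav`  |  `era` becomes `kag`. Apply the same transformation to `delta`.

The shift depends on letter class: consonant r→a is +9, but vowel i→o is +6. Vowels shift forward by 6 and consonants shift forward by 9.
Applying it to delta: d(cons)+9=m, e(vowel)+6=k, l(cons)+9=u, t(cons)+9=c, a(vowel)+6=g.

mkucg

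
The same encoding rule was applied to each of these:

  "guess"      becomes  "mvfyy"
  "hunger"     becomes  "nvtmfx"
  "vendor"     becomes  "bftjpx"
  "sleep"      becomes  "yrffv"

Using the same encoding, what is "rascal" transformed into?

The shift depends on letter class: consonant g→m is +6, but vowel u→v is +1. Two shifts are in play — +1 for a/e/i/o/u, +6 for every other letter.
Applying it to rascal: r(cons)+6=x, a(vowel)+1=b, s(cons)+6=y, c(cons)+6=i, a(vowel)+1=b, l(cons)+6=r.

xbyibr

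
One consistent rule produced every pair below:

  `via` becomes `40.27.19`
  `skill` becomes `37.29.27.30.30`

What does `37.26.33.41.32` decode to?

Each letter is replaced by its alphabet position (a=1..z=26) + 18.
Decoding 37.26.33.41.32: 37→(37−18)÷1=19=s, 26→(26−18)÷1=8=h, 33→(33−18)÷1=15=o, 41→(41−18)÷1=23=w, 32→(32−18)÷1=14=n.

shown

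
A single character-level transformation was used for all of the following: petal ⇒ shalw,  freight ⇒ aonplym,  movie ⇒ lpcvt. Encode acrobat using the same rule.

Two steps: reverse the string, then apply a Caesar shift of +7.
On acrobat: reverse → taborca; then shift: t+7=a, a+7=h, b+7=i, o+7=v, r+7=y, c+7=j, a+7=h.

ahivyjh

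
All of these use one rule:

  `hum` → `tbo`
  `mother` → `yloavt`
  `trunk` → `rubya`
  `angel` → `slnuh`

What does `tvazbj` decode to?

custom

The word is reversed, then every letter is shifted forward by 7.
Decoding tvazbj: shift back: t−7=m, v−7=o, a−7=t, z−7=s, b−7=u, j−7=c → motsuc; then reverse → custom.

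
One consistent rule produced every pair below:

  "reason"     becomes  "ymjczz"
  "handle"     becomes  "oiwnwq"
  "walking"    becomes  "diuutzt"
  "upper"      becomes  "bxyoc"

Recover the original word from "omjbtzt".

hearing

In reason: r→y is +7, e→m is +8, a→j is +9, s→c is +10 — the shift increases by 1 each position. Each letter shifts forward by (position + 7), i.e. 7, 8, 9, … — the shift grows by one for each successive letter.
Undoing it on omjbtzt: o−7=h, m−8=e, j−9=a, b−10=r, t−11=i, z−12=n, t−13=g.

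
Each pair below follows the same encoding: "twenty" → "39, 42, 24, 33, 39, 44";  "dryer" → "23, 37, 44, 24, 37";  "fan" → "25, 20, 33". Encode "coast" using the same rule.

22, 34, 20, 38, 39

t is letter #20 and maps to 39: an offset of 19. Each letter is replaced by its alphabet position (a=1..z=26) + 19.
Applying it to coast: c=3→22, o=15→34, a=1→20, s=19→38, t=20→39.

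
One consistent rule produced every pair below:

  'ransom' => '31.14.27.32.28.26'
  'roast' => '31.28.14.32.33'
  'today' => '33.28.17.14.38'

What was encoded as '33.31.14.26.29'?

r is letter #18 and maps to 31: an offset of 13. The number is (letter's place in the alphabet, a=1) + 13.
Undoing it on 33.31.14.26.29: 33→(33−13)÷1=20=t, 31→(31−13)÷1=18=r, 14→(14−13)÷1=1=a, 26→(26−13)÷1=13=m, 29→(29−13)÷1=16=p.

tramp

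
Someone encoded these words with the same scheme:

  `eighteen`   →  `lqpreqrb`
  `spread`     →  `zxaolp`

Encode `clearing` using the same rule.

In eighteen: e→l is +7, i→q is +8, g→p is +9, h→r is +10 — the shift increases by 1 each position. The shift increases by 1 at each position, starting from +7: 7, 8, 9, ….
On clearing: c+7=j, l+8=t, e+9=n, a+10=k, r+11=c, i+12=u, n+13=a, g+14=u.

jtnkcuau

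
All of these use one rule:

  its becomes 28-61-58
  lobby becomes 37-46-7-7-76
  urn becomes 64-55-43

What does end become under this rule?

Each letter becomes 3×(its alphabet position, a=1..z=26) + 1.
Applying it to end: e=5→16, n=14→43, d=4→13.

16-43-13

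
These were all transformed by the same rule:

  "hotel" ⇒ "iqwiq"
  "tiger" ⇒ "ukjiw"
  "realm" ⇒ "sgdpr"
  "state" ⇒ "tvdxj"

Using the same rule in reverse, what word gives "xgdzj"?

weave

Each letter shifts forward by (position + 1), i.e. 1, 2, 3, … — the shift grows by one for each successive letter.
Undoing it on xgdzj: x−1=w, g−2=e, d−3=a, z−4=v, j−5=e.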